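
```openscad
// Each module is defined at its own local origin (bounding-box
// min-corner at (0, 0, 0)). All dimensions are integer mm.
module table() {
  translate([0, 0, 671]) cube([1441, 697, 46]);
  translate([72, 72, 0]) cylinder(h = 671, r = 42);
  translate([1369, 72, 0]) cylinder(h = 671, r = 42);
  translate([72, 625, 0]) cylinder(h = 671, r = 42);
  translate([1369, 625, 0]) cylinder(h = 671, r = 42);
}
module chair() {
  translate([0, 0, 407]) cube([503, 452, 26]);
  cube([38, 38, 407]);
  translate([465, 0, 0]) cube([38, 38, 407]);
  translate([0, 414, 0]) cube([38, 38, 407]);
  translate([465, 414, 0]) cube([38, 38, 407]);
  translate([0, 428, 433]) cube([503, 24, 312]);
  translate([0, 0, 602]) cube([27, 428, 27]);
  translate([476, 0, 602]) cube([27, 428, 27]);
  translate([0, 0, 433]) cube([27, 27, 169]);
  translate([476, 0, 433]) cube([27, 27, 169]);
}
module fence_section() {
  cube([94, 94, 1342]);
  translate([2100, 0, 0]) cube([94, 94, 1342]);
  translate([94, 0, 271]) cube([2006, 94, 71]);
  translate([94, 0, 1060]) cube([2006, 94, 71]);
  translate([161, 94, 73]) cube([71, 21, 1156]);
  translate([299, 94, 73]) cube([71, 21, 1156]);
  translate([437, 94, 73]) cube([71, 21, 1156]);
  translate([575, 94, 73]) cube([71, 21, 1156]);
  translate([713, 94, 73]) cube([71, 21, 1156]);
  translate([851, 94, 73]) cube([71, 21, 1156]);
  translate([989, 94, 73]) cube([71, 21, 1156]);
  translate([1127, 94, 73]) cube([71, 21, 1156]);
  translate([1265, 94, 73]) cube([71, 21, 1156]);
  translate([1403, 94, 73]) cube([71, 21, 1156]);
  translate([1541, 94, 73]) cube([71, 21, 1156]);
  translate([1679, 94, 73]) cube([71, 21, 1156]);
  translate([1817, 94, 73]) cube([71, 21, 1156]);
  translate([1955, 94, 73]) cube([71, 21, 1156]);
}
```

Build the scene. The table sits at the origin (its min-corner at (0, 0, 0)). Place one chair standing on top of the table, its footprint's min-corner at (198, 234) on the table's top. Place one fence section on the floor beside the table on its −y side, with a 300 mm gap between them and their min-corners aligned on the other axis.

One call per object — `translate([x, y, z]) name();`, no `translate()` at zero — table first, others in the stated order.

table();
translate([198, 234, 717]) chair();
translate([0, -415, 0]) fence_section();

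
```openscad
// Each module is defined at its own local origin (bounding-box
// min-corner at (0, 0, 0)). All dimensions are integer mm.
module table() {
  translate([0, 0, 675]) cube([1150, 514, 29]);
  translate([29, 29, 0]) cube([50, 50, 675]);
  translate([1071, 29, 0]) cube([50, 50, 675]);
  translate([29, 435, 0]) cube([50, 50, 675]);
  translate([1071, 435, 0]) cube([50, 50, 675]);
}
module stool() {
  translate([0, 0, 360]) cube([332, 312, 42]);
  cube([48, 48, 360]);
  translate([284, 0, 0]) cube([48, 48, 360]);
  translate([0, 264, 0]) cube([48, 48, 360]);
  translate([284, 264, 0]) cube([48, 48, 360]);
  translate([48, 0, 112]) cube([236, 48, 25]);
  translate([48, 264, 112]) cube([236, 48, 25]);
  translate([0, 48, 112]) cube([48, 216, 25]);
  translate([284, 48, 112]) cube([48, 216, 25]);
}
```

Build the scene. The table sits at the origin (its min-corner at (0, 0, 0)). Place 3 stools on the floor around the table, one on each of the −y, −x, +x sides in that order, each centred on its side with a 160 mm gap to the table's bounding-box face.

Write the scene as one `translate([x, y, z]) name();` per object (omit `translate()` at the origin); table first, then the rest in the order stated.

table();
translate([409, -472, 0]) stool();
translate([-492, 101, 0]) stool();
translate([1310, 101, 0]) stool();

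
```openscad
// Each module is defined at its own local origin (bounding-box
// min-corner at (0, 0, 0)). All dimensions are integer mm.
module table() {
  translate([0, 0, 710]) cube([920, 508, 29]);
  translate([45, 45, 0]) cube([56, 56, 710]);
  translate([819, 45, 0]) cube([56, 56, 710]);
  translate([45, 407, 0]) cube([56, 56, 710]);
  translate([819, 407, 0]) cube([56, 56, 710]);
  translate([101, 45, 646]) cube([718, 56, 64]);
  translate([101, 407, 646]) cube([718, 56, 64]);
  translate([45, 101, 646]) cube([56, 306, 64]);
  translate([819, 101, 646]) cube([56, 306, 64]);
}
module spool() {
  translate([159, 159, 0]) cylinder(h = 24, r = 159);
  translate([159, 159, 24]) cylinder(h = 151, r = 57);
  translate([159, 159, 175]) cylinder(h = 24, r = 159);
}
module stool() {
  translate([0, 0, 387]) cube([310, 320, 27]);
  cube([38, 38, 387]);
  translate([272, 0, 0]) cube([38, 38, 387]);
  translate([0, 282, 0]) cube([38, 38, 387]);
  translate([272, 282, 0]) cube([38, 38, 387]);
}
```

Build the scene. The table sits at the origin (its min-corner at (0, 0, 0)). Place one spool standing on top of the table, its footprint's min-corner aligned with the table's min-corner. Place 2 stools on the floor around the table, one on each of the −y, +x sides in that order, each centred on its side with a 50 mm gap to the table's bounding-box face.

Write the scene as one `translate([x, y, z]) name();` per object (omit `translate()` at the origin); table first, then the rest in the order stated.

table();
translate([0, 0, 739]) spool();
translate([305, -370, 0]) stool();
translate([970, 94, 0]) stool();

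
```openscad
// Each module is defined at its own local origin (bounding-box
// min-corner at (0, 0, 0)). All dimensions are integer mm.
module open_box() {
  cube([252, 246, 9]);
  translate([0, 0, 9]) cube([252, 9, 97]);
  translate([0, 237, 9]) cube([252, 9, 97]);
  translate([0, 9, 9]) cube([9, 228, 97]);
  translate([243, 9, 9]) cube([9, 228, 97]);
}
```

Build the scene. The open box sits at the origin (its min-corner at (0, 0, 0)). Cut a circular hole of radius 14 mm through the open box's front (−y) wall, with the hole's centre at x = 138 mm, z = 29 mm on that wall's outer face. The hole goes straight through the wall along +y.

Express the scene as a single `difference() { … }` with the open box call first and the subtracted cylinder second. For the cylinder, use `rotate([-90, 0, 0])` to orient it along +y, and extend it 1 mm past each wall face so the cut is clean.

difference() {
  open_box();
  translate([138, -1, 29]) rotate([-90, 0, 0]) cylinder(h = 11, r = 14);
}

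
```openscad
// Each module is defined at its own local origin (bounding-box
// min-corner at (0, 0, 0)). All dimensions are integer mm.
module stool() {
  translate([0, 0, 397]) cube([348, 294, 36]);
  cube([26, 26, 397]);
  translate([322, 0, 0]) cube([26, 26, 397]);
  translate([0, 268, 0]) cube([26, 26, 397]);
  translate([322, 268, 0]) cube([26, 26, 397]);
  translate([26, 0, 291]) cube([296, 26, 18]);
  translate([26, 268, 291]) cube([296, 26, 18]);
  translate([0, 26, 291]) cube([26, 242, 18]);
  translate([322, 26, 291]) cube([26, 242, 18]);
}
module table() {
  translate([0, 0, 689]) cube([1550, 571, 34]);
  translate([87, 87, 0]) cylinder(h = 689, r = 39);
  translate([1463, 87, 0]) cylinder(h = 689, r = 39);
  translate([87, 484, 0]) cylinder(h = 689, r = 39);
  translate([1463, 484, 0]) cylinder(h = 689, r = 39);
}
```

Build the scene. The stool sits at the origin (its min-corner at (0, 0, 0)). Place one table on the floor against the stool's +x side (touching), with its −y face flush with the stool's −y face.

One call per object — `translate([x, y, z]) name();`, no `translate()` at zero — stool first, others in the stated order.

stool();
translate([348, 0, 0]) table();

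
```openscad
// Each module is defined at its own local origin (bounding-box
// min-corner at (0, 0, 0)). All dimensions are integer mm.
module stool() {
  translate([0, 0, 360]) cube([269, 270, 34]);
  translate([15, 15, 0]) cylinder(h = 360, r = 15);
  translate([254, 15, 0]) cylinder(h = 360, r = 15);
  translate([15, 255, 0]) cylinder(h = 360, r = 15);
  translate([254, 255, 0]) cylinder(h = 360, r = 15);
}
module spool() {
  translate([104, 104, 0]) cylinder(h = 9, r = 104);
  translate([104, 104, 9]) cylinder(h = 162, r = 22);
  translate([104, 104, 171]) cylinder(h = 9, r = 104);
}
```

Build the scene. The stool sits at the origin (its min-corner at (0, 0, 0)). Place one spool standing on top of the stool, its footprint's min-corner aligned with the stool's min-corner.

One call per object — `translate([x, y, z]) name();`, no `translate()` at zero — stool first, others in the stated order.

stool();
translate([0, 0, 394]) spool();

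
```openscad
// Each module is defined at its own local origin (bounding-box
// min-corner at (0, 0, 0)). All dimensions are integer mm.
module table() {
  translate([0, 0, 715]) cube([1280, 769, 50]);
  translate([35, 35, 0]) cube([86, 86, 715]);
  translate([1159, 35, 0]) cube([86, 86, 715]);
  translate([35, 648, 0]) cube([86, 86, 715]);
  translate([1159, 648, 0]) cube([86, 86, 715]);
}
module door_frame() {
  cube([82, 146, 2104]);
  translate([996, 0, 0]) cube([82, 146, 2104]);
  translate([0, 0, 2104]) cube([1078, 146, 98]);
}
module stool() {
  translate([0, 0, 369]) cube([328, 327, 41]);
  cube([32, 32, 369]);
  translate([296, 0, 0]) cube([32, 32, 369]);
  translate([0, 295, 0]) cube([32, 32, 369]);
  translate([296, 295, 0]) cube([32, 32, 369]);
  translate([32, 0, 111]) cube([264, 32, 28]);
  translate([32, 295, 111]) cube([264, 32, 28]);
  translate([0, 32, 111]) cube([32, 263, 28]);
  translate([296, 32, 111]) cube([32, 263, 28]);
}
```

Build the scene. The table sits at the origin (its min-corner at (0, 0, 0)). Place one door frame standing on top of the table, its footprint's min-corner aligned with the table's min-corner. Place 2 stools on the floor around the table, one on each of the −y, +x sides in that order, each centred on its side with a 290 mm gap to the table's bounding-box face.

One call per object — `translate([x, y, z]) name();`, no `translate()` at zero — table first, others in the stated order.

table();
translate([0, 0, 765]) door_frame();
translate([476, -617, 0]) stool();
translate([1570, 221, 0]) stool();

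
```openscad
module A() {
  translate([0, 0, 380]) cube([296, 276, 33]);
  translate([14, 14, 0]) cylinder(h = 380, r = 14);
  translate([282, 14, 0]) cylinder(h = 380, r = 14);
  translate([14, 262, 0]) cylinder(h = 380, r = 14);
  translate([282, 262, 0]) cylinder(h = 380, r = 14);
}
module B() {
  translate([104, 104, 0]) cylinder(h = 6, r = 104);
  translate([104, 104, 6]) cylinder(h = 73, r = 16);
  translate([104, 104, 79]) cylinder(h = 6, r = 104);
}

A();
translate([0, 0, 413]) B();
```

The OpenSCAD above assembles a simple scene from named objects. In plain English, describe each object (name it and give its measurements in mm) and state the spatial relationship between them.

A is a four-legged stool. The seat is a 296×276×33 mm slab whose top surface is at z = 413 mm; four round legs, each 28 mm in diameter, run from the floor (z = 0) to the underside of the seat, each leg's axis is inset half a diameter from the nearest pair of seat edges (so the leg's bounding box is flush with the corner).

B is a spool: two coaxial disc flanges of radius 104 mm and thickness 6 mm, joined by a core cylinder of radius 16 mm and height 73 mm. The lower flange rests on z = 0 and the three cylinders share a vertical axis.

The spool is on top of the stool.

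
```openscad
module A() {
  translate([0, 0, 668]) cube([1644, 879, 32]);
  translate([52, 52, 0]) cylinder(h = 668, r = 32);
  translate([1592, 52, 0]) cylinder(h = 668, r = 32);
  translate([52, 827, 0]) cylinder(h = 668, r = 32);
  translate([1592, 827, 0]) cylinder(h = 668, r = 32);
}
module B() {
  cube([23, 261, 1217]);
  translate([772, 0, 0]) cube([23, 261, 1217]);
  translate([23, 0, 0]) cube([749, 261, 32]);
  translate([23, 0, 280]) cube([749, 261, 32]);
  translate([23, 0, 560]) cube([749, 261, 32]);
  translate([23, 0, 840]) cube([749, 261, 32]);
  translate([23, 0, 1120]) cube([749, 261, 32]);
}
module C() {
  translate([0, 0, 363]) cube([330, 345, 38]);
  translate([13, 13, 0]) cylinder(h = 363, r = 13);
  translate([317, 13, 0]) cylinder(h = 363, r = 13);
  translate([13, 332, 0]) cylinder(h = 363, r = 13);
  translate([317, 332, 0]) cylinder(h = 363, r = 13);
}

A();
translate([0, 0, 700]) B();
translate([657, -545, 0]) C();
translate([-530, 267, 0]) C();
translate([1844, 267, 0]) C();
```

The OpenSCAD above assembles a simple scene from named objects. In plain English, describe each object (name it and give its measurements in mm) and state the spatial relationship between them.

A is a rectangular dining table. The top is 1644×879×32 mm with its upper surface at z = 700 mm. It stands on four round legs of 64 mm diameter, each leg's bounding box inset 20 mm from the nearest pair of top edges, running from the floor to the underside of the top.

B is an open bookshelf. Two side panels, each 23 mm thick, 261 mm deep and 1217 mm tall, stand 795 mm apart (outside-to-outside). Between them sit 5 shelves, each 32 mm thick and 261 mm deep, spanning the full gap between the sides. The bottom shelf rests on the floor (its underside at z = 0) and the clear gap between one shelf's top and the next shelf's underside is 248 mm.

C is a four-legged stool. The seat is a 330×345×38 mm slab whose top surface is at z = 401 mm; four round legs, each 26 mm in diameter, run from the floor (z = 0) to the underside of the seat, each leg's axis is inset half a diameter from the nearest pair of seat edges (so the leg's bounding box is flush with the corner).

The bookshelf is on top of the table. Three stools sit around the table at the −y, −x, +x sides.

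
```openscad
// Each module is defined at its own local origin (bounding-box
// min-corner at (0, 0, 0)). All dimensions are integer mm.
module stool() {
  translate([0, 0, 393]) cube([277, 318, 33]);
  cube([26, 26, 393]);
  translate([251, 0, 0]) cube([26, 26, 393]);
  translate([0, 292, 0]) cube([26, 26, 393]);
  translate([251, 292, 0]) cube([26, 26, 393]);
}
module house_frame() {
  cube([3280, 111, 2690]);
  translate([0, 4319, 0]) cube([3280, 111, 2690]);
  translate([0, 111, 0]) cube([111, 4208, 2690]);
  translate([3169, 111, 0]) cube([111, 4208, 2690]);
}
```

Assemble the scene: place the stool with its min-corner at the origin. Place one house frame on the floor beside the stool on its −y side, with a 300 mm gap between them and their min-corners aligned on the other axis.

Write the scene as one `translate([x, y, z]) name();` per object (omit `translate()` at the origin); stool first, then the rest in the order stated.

stool();
translate([0, -4730, 0]) house_frame();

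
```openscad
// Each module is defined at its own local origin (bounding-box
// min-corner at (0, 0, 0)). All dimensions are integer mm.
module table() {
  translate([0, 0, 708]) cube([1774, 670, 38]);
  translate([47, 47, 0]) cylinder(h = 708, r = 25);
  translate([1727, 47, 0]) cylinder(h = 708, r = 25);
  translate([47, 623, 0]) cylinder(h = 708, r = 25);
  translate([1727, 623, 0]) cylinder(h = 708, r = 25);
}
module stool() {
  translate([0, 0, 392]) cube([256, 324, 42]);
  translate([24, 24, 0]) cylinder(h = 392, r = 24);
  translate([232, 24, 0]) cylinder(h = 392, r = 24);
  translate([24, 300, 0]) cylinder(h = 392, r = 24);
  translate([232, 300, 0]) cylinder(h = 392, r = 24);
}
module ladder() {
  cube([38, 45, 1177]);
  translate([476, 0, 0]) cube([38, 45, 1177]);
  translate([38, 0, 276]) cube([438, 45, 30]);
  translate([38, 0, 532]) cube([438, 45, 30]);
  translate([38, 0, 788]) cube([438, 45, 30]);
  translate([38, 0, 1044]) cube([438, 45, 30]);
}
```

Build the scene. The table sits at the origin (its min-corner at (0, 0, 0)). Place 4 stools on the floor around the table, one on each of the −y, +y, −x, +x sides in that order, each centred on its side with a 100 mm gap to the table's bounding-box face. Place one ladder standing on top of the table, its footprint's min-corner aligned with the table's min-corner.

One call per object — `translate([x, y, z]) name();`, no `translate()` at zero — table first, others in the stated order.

table();
translate([759, -424, 0]) stool();
translate([759, 770, 0]) stool();
translate([-356, 173, 0]) stool();
translate([1874, 173, 0]) stool();
translate([0, 0, 746]) ladder();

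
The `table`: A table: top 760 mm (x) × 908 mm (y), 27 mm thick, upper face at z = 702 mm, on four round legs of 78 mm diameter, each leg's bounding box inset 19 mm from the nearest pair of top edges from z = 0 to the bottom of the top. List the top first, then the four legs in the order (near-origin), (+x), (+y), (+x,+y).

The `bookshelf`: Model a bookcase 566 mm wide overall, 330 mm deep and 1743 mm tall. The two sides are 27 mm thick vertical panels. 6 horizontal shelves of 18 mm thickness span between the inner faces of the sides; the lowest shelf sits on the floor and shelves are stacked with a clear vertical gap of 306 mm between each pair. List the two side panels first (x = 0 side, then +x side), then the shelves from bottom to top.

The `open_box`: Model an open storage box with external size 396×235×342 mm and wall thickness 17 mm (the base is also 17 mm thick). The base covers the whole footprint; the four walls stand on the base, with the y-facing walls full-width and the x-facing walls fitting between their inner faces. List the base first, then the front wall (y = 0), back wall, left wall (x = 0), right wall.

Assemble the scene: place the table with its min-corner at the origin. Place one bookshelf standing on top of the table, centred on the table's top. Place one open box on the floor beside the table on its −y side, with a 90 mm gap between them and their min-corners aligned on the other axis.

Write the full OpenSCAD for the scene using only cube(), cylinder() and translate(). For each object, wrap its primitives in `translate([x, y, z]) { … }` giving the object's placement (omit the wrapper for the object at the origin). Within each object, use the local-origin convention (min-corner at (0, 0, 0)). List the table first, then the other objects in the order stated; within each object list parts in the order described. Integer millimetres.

translate([0, 0, 675]) cube([760, 908, 27]);
translate([58, 58, 0]) cylinder(h = 675, r = 39);
translate([702, 58, 0]) cylinder(h = 675, r = 39);
translate([58, 850, 0]) cylinder(h = 675, r = 39);
translate([702, 850, 0]) cylinder(h = 675, r = 39);
translate([97, 289, 702]) {
  cube([27, 330, 1743]);
  translate([539, 0, 0]) cube([27, 330, 1743]);
  translate([27, 0, 0]) cube([512, 330, 18]);
  translate([27, 0, 324]) cube([512, 330, 18]);
  translate([27, 0, 648]) cube([512, 330, 18]);
  translate([27, 0, 972]) cube([512, 330, 18]);
  translate([27, 0, 1296]) cube([512, 330, 18]);
  translate([27, 0, 1620]) cube([512, 330, 18]);
}
translate([0, -325, 0]) {
  cube([396, 235, 17]);
  translate([0, 0, 17]) cube([396, 17, 325]);
  translate([0, 218, 17]) cube([396, 17, 325]);
  translate([0, 17, 17]) cube([17, 201, 325]);
  translate([379, 17, 17]) cube([17, 201, 325]);
}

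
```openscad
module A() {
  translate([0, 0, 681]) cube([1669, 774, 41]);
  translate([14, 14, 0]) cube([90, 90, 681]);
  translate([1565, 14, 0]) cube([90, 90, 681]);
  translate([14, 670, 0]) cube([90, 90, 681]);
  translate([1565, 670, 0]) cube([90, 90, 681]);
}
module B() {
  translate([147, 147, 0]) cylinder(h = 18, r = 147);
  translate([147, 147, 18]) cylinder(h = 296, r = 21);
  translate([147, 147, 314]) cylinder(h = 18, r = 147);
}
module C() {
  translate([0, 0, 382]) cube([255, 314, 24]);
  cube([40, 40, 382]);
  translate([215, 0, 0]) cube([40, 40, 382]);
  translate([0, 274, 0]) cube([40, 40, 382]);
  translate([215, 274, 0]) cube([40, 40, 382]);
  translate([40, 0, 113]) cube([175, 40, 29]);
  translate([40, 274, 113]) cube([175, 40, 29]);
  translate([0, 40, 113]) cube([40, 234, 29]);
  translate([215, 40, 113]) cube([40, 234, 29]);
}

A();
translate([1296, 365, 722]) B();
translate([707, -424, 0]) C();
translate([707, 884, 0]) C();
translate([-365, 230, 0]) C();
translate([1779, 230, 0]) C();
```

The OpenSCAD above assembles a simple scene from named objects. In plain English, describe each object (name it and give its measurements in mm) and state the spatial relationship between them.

A is a table: top 1669 mm (x) × 774 mm (y), 41 mm thick, upper face at z = 722 mm, on four 90×90 mm square legs, each inset 14 mm from the nearest pair of top edges, running from z = 0 to the bottom of the top.

B is a spool: two coaxial disc flanges of radius 147 mm and thickness 18 mm, joined by a core cylinder of radius 21 mm and height 296 mm. The lower flange rests on z = 0 and the three cylinders share a vertical axis.

C is a four-legged stool. The seat is a 255×314×24 mm slab whose top surface is at z = 406 mm; four square legs, each 40×40 mm in cross-section, run from the floor (z = 0) to the underside of the seat, each flush with a corner of the seat. Four stretchers, 40 mm wide and 29 mm tall, connect adjacent legs with their undersides at z = 113 mm, each running between the inner faces of the legs it joins and aligned with the legs' outer faces on the other axis.

The spool is on top of the table. Four stools sit around the table at the −y, +y, −x, +x sides.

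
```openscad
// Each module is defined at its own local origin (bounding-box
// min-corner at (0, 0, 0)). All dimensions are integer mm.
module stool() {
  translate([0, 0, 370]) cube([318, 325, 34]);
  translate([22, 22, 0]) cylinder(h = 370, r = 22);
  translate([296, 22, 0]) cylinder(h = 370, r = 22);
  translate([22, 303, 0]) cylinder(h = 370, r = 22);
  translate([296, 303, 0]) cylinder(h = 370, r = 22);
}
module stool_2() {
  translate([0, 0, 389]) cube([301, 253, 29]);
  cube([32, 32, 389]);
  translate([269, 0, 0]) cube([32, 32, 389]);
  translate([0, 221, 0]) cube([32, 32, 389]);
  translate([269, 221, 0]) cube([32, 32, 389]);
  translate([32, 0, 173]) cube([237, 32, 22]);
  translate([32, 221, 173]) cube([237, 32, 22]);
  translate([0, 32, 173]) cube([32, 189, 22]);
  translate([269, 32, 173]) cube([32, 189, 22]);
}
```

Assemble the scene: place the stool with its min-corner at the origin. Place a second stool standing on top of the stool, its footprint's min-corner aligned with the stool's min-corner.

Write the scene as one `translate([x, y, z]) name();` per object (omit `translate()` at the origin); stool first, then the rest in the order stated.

stool();
translate([0, 0, 404]) stool_2();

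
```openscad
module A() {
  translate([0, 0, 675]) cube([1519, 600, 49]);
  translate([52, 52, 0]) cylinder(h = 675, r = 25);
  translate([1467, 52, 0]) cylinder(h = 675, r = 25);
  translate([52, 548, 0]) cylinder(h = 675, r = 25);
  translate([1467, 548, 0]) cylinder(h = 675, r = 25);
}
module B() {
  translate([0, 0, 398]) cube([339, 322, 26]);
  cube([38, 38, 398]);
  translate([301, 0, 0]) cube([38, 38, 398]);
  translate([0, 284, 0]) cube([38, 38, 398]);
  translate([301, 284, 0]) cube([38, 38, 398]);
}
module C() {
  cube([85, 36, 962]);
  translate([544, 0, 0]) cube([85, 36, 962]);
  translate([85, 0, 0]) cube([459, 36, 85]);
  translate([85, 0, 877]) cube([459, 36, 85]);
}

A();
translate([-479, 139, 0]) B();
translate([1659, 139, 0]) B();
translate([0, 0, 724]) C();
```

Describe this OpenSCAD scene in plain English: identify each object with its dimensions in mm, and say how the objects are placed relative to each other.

A is a rectangular dining table. The top is 1519×600×49 mm with its upper surface at z = 724 mm. It stands on four round legs of 50 mm diameter, each leg's bounding box inset 27 mm from the nearest pair of top edges, running from the floor to the underside of the top.

B is a four-legged stool. The seat is 339×322 mm, 26 mm thick, top at z = 424 mm. It stands on four square legs, each 38×38 mm in cross-section, from z = 0 to the seat underside, each flush with a corner of the seat.

C is a rectangular picture frame lying in the x–z plane (depth along y). The opening is 459 mm wide (x) by 792 mm tall (z), surrounded by a border 85 mm wide on all four sides. The frame is 36 mm deep and is made of two full-height vertical stiles with two horizontal rails fitted between them.

Two stools sit around the table at the −x, +x sides. The picture frame is on top of the table.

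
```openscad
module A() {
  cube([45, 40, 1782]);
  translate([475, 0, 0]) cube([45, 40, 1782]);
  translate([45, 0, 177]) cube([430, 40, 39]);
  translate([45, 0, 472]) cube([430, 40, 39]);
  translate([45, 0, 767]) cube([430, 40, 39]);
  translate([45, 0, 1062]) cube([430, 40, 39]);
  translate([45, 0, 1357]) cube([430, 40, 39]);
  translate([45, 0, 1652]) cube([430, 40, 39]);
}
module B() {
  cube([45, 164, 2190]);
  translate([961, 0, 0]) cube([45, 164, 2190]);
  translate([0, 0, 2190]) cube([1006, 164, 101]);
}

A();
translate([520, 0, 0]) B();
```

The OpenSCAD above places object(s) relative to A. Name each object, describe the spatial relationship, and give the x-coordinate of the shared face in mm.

A is a ladder. B is a door frame. The door frame is against the ladder's +x side, with their −y faces flush. The x-coordinate of the shared face is 520 mm.

The ladder's +x face and the door frame's −x face are both at x = 520 mm.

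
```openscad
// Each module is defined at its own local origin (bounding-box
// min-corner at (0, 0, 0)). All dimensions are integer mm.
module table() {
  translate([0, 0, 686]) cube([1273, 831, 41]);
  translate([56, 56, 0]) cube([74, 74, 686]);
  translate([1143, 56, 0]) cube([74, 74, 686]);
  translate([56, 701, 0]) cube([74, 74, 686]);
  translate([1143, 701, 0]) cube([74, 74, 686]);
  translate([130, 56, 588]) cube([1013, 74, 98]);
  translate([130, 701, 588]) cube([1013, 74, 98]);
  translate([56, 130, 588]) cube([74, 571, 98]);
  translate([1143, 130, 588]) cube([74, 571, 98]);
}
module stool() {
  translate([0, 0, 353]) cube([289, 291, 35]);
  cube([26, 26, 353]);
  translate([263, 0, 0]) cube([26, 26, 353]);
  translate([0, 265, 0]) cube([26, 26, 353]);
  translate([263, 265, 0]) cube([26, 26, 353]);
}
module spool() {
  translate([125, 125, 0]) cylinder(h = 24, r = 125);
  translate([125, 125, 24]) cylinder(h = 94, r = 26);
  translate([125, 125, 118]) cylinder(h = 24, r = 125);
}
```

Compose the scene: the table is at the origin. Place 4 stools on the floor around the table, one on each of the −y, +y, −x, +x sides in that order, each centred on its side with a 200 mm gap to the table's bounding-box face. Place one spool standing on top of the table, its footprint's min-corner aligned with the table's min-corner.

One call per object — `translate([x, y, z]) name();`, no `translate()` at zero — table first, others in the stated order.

table();
translate([492, -491, 0]) stool();
translate([492, 1031, 0]) stool();
translate([-489, 270, 0]) stool();
translate([1473, 270, 0]) stool();
translate([0, 0, 727]) spool();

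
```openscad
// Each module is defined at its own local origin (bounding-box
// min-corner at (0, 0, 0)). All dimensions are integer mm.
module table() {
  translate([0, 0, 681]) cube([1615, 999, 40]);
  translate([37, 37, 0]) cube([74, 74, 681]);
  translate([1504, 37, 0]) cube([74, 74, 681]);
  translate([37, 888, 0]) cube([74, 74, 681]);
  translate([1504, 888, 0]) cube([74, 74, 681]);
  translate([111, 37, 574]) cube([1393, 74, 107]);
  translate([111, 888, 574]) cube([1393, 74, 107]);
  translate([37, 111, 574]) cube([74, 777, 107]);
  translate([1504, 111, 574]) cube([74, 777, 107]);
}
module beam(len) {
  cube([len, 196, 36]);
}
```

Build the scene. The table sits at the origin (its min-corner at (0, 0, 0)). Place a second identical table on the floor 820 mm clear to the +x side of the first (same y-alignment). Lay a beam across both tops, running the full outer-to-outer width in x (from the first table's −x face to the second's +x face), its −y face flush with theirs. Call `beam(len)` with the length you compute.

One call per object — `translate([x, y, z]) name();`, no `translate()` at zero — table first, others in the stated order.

table();
translate([2435, 0, 0]) table();
translate([0, 0, 721]) beam(4050);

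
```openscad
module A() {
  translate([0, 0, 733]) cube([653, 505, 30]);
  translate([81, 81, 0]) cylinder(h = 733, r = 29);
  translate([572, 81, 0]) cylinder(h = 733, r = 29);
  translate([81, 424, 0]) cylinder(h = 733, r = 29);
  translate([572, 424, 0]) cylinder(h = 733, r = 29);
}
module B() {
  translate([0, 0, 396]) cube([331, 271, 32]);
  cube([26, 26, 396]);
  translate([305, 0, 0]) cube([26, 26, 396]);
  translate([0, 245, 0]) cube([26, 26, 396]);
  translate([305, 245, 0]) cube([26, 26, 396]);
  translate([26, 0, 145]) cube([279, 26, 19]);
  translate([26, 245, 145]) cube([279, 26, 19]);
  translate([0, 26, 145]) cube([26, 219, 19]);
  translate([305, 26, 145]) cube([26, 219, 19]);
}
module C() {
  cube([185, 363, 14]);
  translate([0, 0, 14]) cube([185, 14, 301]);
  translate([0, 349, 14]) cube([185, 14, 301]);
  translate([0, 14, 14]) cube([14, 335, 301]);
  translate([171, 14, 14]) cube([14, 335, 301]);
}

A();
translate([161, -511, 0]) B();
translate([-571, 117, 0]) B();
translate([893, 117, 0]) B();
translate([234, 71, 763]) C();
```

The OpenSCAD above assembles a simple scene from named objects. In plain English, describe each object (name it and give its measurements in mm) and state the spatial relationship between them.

A is a rectangular dining table. The top is 653×505×30 mm with its upper surface at z = 763 mm. It stands on four round legs of 58 mm diameter, each leg's bounding box inset 52 mm from the nearest pair of top edges, running from the floor to the underside of the top.

B is a simple wooden stool: a rectangular seat 331 mm (x) by 271 mm (y), 32 mm thick, top face at z = 428 mm, on four square legs, each 26×26 mm in cross-section. The legs rest on z = 0, each flush with a corner of the seat. Four stretchers, 26 mm wide and 19 mm tall, connect adjacent legs with their undersides at z = 145 mm, each running between the inner faces of the legs it joins and aligned with the legs' outer faces on the other axis.

C is an open-topped rectangular box: outside dimensions 185×363×315 mm, with a uniform wall and base thickness of 14 mm. The base is a full 185×363 slab on the floor; four walls sit on top of the base. The front and back walls (the −y and +y sides) span the full width; the two side walls fit between them.

Three stools sit around the table at the −y, −x, +x sides. The open box is on top of the table, centred.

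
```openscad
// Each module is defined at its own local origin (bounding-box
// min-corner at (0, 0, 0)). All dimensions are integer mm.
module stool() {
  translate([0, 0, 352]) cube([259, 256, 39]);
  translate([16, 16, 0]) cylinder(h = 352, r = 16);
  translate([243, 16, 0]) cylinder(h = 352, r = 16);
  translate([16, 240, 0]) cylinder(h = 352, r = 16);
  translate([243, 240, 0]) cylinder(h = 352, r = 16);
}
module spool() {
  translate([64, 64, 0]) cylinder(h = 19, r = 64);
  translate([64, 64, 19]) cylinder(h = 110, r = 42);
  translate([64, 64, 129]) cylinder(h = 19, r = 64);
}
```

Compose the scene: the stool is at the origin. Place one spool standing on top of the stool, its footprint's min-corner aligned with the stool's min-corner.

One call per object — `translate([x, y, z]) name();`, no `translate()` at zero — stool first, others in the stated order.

stool();
translate([0, 0, 391]) spool();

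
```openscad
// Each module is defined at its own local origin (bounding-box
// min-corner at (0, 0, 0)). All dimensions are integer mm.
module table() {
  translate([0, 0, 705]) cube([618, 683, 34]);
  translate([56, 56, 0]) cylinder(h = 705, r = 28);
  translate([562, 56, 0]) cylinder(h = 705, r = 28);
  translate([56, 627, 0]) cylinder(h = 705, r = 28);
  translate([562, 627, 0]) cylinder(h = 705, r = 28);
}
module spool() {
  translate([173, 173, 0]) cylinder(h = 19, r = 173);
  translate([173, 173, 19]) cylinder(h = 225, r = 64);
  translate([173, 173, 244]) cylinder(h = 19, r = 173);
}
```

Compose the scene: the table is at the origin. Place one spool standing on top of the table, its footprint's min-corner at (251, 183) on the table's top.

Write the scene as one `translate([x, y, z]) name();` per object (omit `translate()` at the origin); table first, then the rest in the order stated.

table();
translate([251, 183, 739]) spool();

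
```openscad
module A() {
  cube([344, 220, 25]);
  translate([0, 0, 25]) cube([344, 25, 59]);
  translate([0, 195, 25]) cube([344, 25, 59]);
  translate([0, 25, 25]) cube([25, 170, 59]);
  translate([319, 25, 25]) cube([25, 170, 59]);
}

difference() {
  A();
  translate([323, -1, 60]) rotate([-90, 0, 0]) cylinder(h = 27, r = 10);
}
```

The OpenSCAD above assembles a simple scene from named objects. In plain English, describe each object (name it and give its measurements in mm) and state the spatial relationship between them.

A is an open-topped rectangular box: outside dimensions 344×220×84 mm, with a uniform wall and base thickness of 25 mm. The base is a full 344×220 slab on the floor; four walls sit on top of the base. The front and back walls (the −y and +y sides) span the full width; the two side walls fit between them.

The open box has a circular hole of radius 10 mm through its front wall, centred at (x = 323, z = 60).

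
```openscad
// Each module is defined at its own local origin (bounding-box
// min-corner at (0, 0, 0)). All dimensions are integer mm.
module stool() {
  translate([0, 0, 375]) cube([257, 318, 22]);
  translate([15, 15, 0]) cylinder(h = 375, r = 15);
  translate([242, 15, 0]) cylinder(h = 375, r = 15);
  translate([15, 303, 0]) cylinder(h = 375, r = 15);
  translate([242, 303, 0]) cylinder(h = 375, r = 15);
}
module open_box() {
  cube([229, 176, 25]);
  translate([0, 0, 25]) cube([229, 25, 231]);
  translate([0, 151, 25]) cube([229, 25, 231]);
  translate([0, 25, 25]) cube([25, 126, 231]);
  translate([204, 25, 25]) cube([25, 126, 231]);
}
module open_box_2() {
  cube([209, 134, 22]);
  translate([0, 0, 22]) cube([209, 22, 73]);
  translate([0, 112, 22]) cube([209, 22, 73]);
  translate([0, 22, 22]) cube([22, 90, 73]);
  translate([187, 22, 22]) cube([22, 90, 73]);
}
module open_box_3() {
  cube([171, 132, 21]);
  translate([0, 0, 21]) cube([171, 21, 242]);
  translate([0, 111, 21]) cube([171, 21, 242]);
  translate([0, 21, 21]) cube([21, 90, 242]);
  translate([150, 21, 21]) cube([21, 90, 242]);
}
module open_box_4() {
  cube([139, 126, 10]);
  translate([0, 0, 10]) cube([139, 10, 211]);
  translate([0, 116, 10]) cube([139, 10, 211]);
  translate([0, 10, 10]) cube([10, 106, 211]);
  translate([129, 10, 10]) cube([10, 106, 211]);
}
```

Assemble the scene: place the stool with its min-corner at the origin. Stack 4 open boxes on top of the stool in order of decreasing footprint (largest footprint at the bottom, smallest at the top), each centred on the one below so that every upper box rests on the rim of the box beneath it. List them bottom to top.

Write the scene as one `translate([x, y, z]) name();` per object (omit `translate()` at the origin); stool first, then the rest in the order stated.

stool();
translate([14, 71, 397]) open_box();
translate([24, 92, 653]) open_box_2();
translate([43, 93, 748]) open_box_3();
translate([59, 96, 1011]) open_box_4();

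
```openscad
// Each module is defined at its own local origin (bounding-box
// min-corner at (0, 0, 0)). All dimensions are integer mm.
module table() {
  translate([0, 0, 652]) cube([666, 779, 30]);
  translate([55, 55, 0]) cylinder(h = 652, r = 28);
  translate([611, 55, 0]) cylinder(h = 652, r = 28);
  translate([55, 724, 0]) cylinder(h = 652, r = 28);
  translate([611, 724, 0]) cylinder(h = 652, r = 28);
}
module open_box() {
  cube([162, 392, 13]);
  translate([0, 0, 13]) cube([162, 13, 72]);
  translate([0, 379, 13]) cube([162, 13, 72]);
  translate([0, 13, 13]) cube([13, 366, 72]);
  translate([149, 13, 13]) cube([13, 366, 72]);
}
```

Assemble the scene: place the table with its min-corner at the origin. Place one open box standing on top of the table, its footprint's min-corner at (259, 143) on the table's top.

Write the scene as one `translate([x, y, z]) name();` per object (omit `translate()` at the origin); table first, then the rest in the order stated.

table();
translate([259, 143, 682]) open_box();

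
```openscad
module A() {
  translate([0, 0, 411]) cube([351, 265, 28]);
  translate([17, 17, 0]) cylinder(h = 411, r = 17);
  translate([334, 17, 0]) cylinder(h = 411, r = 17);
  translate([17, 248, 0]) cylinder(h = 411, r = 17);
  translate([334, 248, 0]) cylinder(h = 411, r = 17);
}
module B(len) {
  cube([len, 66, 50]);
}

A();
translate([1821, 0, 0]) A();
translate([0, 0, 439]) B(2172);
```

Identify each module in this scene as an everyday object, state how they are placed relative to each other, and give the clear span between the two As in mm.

Second stool starts at x = 1821; first ends at x = 351; clear span = 1821 − 351 = 1470 mm.

A is a stool. B is a beam. A beam spans the tops of two stools. The clear span between the two stools is 1470 mm.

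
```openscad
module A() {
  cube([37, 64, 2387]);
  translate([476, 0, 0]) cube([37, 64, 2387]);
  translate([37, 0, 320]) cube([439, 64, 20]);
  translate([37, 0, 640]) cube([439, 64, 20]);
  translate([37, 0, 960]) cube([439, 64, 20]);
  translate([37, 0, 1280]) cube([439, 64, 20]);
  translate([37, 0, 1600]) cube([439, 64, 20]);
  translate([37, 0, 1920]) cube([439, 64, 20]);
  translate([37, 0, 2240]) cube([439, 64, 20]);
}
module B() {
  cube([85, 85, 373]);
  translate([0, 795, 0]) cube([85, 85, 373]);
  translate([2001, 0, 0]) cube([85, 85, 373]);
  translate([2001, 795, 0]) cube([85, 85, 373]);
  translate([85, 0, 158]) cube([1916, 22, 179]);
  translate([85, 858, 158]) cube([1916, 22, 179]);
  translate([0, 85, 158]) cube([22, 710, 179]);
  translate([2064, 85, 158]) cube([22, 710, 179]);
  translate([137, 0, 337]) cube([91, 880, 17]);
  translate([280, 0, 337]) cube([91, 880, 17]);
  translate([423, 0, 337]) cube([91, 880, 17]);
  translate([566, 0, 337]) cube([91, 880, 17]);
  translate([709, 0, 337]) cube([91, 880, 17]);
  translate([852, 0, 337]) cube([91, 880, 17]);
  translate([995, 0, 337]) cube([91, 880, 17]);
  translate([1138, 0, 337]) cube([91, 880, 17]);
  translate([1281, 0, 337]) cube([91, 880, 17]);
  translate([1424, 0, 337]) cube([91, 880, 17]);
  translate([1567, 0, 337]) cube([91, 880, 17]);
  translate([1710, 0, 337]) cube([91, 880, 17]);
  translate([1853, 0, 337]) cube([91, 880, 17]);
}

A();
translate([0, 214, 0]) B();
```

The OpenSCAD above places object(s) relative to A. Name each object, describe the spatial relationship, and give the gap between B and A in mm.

A is a ladder. B is a bed frame. The bed frame is on the floor beside the ladder on its +y side. The gap between the bed frame and the ladder is 150 mm.

The bed frame's nearest face is 150 mm from the ladder's +y face.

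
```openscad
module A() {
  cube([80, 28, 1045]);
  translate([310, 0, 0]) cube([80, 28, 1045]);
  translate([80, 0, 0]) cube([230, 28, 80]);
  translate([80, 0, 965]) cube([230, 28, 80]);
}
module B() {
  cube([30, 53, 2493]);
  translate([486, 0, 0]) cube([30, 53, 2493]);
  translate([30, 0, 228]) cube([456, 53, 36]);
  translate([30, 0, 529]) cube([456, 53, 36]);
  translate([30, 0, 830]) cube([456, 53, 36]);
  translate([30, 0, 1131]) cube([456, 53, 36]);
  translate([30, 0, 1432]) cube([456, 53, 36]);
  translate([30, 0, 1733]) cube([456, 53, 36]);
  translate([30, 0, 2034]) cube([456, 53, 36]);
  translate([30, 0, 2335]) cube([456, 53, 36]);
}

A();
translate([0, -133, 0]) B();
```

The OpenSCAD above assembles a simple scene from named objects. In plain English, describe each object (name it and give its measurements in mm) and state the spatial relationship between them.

A is a picture frame with a 230×885 mm rectangular opening (x by z) and a uniform 80 mm border on every side. Frame depth is 28 mm along y. It is built from two vertical stiles running the full outside height and two horizontal rails spanning the gap between the stiles.

B is a wooden ladder with two side rails of 30×53 mm section and 2493 mm height, set 516 mm apart overall. Between them run 8 rectangular rungs (53 mm deep, 36 mm thick), front faces flush with the rails' −y face. The bottom of the first rung is 228 mm above the floor and each subsequent rung is 301 mm higher than the one below.

The ladder is on the floor beside the picture frame on its −y side.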